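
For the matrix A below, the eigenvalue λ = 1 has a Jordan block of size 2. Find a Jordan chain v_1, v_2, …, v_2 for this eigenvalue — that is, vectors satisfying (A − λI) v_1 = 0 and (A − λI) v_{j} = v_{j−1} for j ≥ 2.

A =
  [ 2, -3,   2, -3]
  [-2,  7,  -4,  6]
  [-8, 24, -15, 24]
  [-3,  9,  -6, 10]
A Jordan chain for λ = 1 of length 2:
v_1 = (1, -2, -8, -3)ᵀ
v_2 = (1, 0, 0, 0)ᵀ

Let N = A − (1)·I. We want v_2 with N^2 v_2 = 0 but N^1 v_2 ≠ 0; then v_{j-1} := N · v_j for j = 2, …, 2.

Pick v_2 = (1, 0, 0, 0)ᵀ.
Then v_1 = N · v_2 = (1, -2, -8, -3)ᵀ.

Sanity check: (A − (1)·I) v_1 = (0, 0, 0, 0)ᵀ = 0. ✓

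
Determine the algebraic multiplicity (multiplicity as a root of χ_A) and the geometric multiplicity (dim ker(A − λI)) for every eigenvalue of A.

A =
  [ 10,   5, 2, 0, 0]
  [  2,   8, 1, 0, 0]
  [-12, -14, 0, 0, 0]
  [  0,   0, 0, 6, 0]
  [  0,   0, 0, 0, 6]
λ = 6: alg = 5, geom = 3

Step 1 — factor the characteristic polynomial to read off the algebraic multiplicities:
  χ_A(x) = (x - 6)^5

Step 2 — compute geometric multiplicities via the rank-nullity identity g(λ) = n − rank(A − λI):
  rank(A − (6)·I) = 2, so dim ker(A − (6)·I) = n − 2 = 3

Summary:
  λ = 6: algebraic multiplicity = 5, geometric multiplicity = 3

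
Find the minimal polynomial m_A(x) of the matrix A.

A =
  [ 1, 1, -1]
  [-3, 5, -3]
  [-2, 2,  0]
x^2 - 4*x + 4

The characteristic polynomial is χ_A(x) = (x - 2)^3, so the eigenvalues are known. The minimal polynomial is
  m_A(x) = Π_λ (x − λ)^{k_λ}
where k_λ is the size of the *largest* Jordan block for λ (equivalently, the smallest k with (A − λI)^k v = 0 for every generalised eigenvector v of λ).

  λ = 2: largest Jordan block has size 2, contributing (x − 2)^2

So m_A(x) = (x - 2)^2 = x^2 - 4*x + 4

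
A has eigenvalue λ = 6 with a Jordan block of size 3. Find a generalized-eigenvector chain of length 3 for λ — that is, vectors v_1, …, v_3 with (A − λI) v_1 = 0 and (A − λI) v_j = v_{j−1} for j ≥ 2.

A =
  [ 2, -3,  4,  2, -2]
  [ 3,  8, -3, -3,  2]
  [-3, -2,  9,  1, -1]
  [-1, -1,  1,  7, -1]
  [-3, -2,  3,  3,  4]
A Jordan chain for λ = 6 of length 3:
v_1 = (-1, 0, -1, 0, 0)ᵀ
v_2 = (-4, 3, -3, -1, -3)ᵀ
v_3 = (1, 0, 0, 0, 0)ᵀ

Let N = A − (6)·I. We want v_3 with N^3 v_3 = 0 but N^2 v_3 ≠ 0; then v_{j-1} := N · v_j for j = 3, …, 2.

Pick v_3 = (1, 0, 0, 0, 0)ᵀ.
Then v_2 = N · v_3 = (-4, 3, -3, -1, -3)ᵀ.
Then v_1 = N · v_2 = (-1, 0, -1, 0, 0)ᵀ.

Sanity check: (A − (6)·I) v_1 = (0, 0, 0, 0, 0)ᵀ = 0. ✓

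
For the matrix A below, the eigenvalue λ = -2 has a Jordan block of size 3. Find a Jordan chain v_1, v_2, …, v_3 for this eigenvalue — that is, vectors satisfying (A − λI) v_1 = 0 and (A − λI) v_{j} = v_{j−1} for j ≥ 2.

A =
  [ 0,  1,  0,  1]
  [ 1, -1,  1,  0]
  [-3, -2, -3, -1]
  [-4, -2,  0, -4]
A Jordan chain for λ = -2 of length 3:
v_1 = (1, 0, -1, -2)ᵀ
v_2 = (2, 1, -3, -4)ᵀ
v_3 = (1, 0, 0, 0)ᵀ

Let N = A − (-2)·I. We want v_3 with N^3 v_3 = 0 but N^2 v_3 ≠ 0; then v_{j-1} := N · v_j for j = 3, …, 2.

Pick v_3 = (1, 0, 0, 0)ᵀ.
Then v_2 = N · v_3 = (2, 1, -3, -4)ᵀ.
Then v_1 = N · v_2 = (1, 0, -1, -2)ᵀ.

Sanity check: (A − (-2)·I) v_1 = (0, 0, 0, 0)ᵀ = 0. ✓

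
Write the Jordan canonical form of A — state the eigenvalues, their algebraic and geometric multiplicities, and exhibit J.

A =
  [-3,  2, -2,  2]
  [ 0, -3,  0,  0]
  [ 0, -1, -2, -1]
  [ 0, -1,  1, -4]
J_2(-3) ⊕ J_1(-3) ⊕ J_1(-3)

The characteristic polynomial is
  det(x·I − A) = x^4 + 12*x^3 + 54*x^2 + 108*x + 81 = (x + 3)^4

Eigenvalues and multiplicities (the geometric multiplicity of λ is n − rank(A − λI), which equals the number of Jordan blocks for λ):
  λ = -3: algebraic multiplicity = 4, geometric multiplicity = 3

Determining the block sizes for each eigenvalue:
  λ = -3: 3 blocks summing to 4 forces exactly one block of size 2 and the rest size 1 → block sizes [2, 1, 1]

Assembling the blocks gives a Jordan form
J =
  [-3,  1,  0,  0]
  [ 0, -3,  0,  0]
  [ 0,  0, -3,  0]
  [ 0,  0,  0, -3]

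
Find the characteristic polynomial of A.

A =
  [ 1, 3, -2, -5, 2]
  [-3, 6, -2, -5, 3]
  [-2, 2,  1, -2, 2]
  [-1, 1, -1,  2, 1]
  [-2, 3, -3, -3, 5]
x^5 - 15*x^4 + 90*x^3 - 270*x^2 + 405*x - 243

Expanding det(x·I − A) (e.g. by cofactor expansion or by noting that A is similar to its Jordan form J, which has the same characteristic polynomial as A) gives
  χ_A(x) = x^5 - 15*x^4 + 90*x^3 - 270*x^2 + 405*x - 243
which factors as (x - 3)^5. The eigenvalues (with algebraic multiplicities) are λ = 3 with multiplicity 5.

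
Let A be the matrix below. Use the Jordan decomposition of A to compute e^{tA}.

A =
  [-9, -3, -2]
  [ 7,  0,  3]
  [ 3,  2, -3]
e^{tA} =
  [-t^2*exp(-4*t) - 5*t*exp(-4*t) + exp(-4*t), -t^2*exp(-4*t)/2 - 3*t*exp(-4*t), -t^2*exp(-4*t)/2 - 2*t*exp(-4*t)]
  [t^2*exp(-4*t) + 7*t*exp(-4*t), t^2*exp(-4*t)/2 + 4*t*exp(-4*t) + exp(-4*t), t^2*exp(-4*t)/2 + 3*t*exp(-4*t)]
  [t^2*exp(-4*t) + 3*t*exp(-4*t), t^2*exp(-4*t)/2 + 2*t*exp(-4*t), t^2*exp(-4*t)/2 + t*exp(-4*t) + exp(-4*t)]

Strategy: write A = P · J · P⁻¹ where J is a Jordan canonical form, so e^{tA} = P · e^{tJ} · P⁻¹, and e^{tJ} can be computed block-by-block.

A has Jordan form
J =
  [-4,  1,  0]
  [ 0, -4,  1]
  [ 0,  0, -4]
(up to reordering of blocks).

Per-block formulas:
  For a 3×3 Jordan block J_3(-4): exp(t · J_3(-4)) = e^(-4t)·(I + t·N + (t^2/2)·N^2), where N is the 3×3 nilpotent shift.

After assembling e^{tJ} and conjugating by P, we get:

e^{tA} =
  [-t^2*exp(-4*t) - 5*t*exp(-4*t) + exp(-4*t), -t^2*exp(-4*t)/2 - 3*t*exp(-4*t), -t^2*exp(-4*t)/2 - 2*t*exp(-4*t)]
  [t^2*exp(-4*t) + 7*t*exp(-4*t), t^2*exp(-4*t)/2 + 4*t*exp(-4*t) + exp(-4*t), t^2*exp(-4*t)/2 + 3*t*exp(-4*t)]
  [t^2*exp(-4*t) + 3*t*exp(-4*t), t^2*exp(-4*t)/2 + 2*t*exp(-4*t), t^2*exp(-4*t)/2 + t*exp(-4*t) + exp(-4*t)]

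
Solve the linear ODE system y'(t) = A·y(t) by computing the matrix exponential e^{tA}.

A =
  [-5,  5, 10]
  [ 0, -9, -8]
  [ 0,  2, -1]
e^{tA} =
  [exp(-5*t), 5*t*exp(-5*t), 10*t*exp(-5*t)]
  [0, -4*t*exp(-5*t) + exp(-5*t), -8*t*exp(-5*t)]
  [0, 2*t*exp(-5*t), 4*t*exp(-5*t) + exp(-5*t)]

Strategy: write A = P · J · P⁻¹ where J is a Jordan canonical form, so e^{tA} = P · e^{tJ} · P⁻¹, and e^{tJ} can be computed block-by-block.

A has Jordan form
J =
  [-5,  1,  0]
  [ 0, -5,  0]
  [ 0,  0, -5]
(up to reordering of blocks).

Per-block formulas:
  For a 1×1 block at λ = -5: exp(t · [-5]) = [e^(-5t)].
  For a 2×2 Jordan block J_2(-5): exp(t · J_2(-5)) = e^(-5t)·(I + t·N), where N is the 2×2 nilpotent shift.

After assembling e^{tJ} and conjugating by P, we get:

e^{tA} =
  [exp(-5*t), 5*t*exp(-5*t), 10*t*exp(-5*t)]
  [0, -4*t*exp(-5*t) + exp(-5*t), -8*t*exp(-5*t)]
  [0, 2*t*exp(-5*t), 4*t*exp(-5*t) + exp(-5*t)]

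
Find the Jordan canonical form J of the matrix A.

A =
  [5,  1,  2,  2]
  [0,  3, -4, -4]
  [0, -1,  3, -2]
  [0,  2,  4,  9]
J_2(5) ⊕ J_1(5) ⊕ J_1(5)

The characteristic polynomial is
  det(x·I − A) = x^4 - 20*x^3 + 150*x^2 - 500*x + 625 = (x - 5)^4

Eigenvalues and multiplicities (the geometric multiplicity of λ is n − rank(A − λI), which equals the number of Jordan blocks for λ):
  λ = 5: algebraic multiplicity = 4, geometric multiplicity = 3

Determining the block sizes for each eigenvalue:
  λ = 5: 3 blocks summing to 4 forces exactly one block of size 2 and the rest size 1 → block sizes [2, 1, 1]

Assembling the blocks gives a Jordan form
J =
  [5, 1, 0, 0]
  [0, 5, 0, 0]
  [0, 0, 5, 0]
  [0, 0, 0, 5]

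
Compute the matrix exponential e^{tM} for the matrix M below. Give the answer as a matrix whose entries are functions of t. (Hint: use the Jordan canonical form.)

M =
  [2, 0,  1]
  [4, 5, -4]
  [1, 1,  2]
e^{tM} =
  [t^2*exp(3*t) - t*exp(3*t) + exp(3*t), t^2*exp(3*t)/2, -t^2*exp(3*t) + t*exp(3*t)]
  [4*t*exp(3*t), 2*t*exp(3*t) + exp(3*t), -4*t*exp(3*t)]
  [t^2*exp(3*t) + t*exp(3*t), t^2*exp(3*t)/2 + t*exp(3*t), -t^2*exp(3*t) - t*exp(3*t) + exp(3*t)]

Strategy: write M = P · J · P⁻¹ where J is a Jordan canonical form, so e^{tM} = P · e^{tJ} · P⁻¹, and e^{tJ} can be computed block-by-block.

M has Jordan form
J =
  [3, 1, 0]
  [0, 3, 1]
  [0, 0, 3]
(up to reordering of blocks).

Per-block formulas:
  For a 3×3 Jordan block J_3(3): exp(t · J_3(3)) = e^(3t)·(I + t·N + (t^2/2)·N^2), where N is the 3×3 nilpotent shift.

After assembling e^{tJ} and conjugating by P, we get:

e^{tM} =
  [t^2*exp(3*t) - t*exp(3*t) + exp(3*t), t^2*exp(3*t)/2, -t^2*exp(3*t) + t*exp(3*t)]
  [4*t*exp(3*t), 2*t*exp(3*t) + exp(3*t), -4*t*exp(3*t)]
  [t^2*exp(3*t) + t*exp(3*t), t^2*exp(3*t)/2 + t*exp(3*t), -t^2*exp(3*t) - t*exp(3*t) + exp(3*t)]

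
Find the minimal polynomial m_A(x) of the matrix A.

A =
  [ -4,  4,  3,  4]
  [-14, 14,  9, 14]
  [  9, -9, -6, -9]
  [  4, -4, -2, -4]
x^3

The characteristic polynomial is χ_A(x) = x^4, so the eigenvalues are known. The minimal polynomial is
  m_A(x) = Π_λ (x − λ)^{k_λ}
where k_λ is the size of the *largest* Jordan block for λ (equivalently, the smallest k with (A − λI)^k v = 0 for every generalised eigenvector v of λ).

  λ = 0: largest Jordan block has size 3, contributing (x − 0)^3

So m_A(x) = x^3 = x^3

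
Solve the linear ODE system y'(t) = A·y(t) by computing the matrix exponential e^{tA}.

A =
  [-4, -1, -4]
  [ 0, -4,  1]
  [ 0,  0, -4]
e^{tA} =
  [exp(-4*t), -t*exp(-4*t), -t^2*exp(-4*t)/2 - 4*t*exp(-4*t)]
  [0, exp(-4*t), t*exp(-4*t)]
  [0, 0, exp(-4*t)]

Strategy: write A = P · J · P⁻¹ where J is a Jordan canonical form, so e^{tA} = P · e^{tJ} · P⁻¹, and e^{tJ} can be computed block-by-block.

A has Jordan form
J =
  [-4,  1,  0]
  [ 0, -4,  1]
  [ 0,  0, -4]
(up to reordering of blocks).

Per-block formulas:
  For a 3×3 Jordan block J_3(-4): exp(t · J_3(-4)) = e^(-4t)·(I + t·N + (t^2/2)·N^2), where N is the 3×3 nilpotent shift.

After assembling e^{tJ} and conjugating by P, we get:

e^{tA} =
  [exp(-4*t), -t*exp(-4*t), -t^2*exp(-4*t)/2 - 4*t*exp(-4*t)]
  [0, exp(-4*t), t*exp(-4*t)]
  [0, 0, exp(-4*t)]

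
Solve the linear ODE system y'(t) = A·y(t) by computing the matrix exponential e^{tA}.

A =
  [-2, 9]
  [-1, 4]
e^{tA} =
  [-3*t*exp(t) + exp(t), 9*t*exp(t)]
  [-t*exp(t), 3*t*exp(t) + exp(t)]

Strategy: write A = P · J · P⁻¹ where J is a Jordan canonical form, so e^{tA} = P · e^{tJ} · P⁻¹, and e^{tJ} can be computed block-by-block.

A has Jordan form
J =
  [1, 1]
  [0, 1]
(up to reordering of blocks).

Per-block formulas:
  For a 2×2 Jordan block J_2(1): exp(t · J_2(1)) = e^(1t)·(I + t·N), where N is the 2×2 nilpotent shift.

After assembling e^{tJ} and conjugating by P, we get:

e^{tA} =
  [-3*t*exp(t) + exp(t), 9*t*exp(t)]
  [-t*exp(t), 3*t*exp(t) + exp(t)]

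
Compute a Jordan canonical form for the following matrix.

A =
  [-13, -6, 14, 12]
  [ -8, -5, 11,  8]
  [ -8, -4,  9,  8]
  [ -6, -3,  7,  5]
J_3(-1) ⊕ J_1(-1)

The characteristic polynomial is
  det(x·I − A) = x^4 + 4*x^3 + 6*x^2 + 4*x + 1 = (x + 1)^4

Eigenvalues and multiplicities (the geometric multiplicity of λ is n − rank(A − λI), which equals the number of Jordan blocks for λ):
  λ = -1: algebraic multiplicity = 4, geometric multiplicity = 2

Determining the block sizes for each eigenvalue:
  λ = -1: with am = 4 and gm = 2, the partition is not yet determined (e.g. several partitions of 4 into 2 parts exist). Let N = A − (-1)·I. Computing rank(N^1) = 2, rank(N^2) = 1, rank(N^3) = 0; the number of blocks of size ≥ j is rank(N^{j−1}) − rank(N^j), giving [2, 1, 1]. So we have 1 block(s) of size 3, 1 block(s) of size 1 → block sizes [3, 1]

Assembling the blocks gives a Jordan form
J =
  [-1,  1,  0,  0]
  [ 0, -1,  1,  0]
  [ 0,  0, -1,  0]
  [ 0,  0,  0, -1]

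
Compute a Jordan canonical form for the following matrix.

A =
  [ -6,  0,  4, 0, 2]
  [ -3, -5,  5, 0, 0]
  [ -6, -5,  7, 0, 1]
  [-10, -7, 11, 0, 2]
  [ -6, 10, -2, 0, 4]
J_3(0) ⊕ J_2(0)

The characteristic polynomial is
  det(x·I − A) = x^5

Eigenvalues and multiplicities (the geometric multiplicity of λ is n − rank(A − λI), which equals the number of Jordan blocks for λ):
  λ = 0: algebraic multiplicity = 5, geometric multiplicity = 2

Determining the block sizes for each eigenvalue:
  λ = 0: with am = 5 and gm = 2, the partition is not yet determined (e.g. several partitions of 5 into 2 parts exist). Let N = A − (0)·I. Computing rank(N^1) = 3, rank(N^2) = 1, rank(N^3) = 0; the number of blocks of size ≥ j is rank(N^{j−1}) − rank(N^j), giving [2, 2, 1]. So we have 1 block(s) of size 3, 1 block(s) of size 2 → block sizes [3, 2]

Assembling the blocks gives a Jordan form
J =
  [0, 1, 0, 0, 0]
  [0, 0, 1, 0, 0]
  [0, 0, 0, 0, 0]
  [0, 0, 0, 0, 1]
  [0, 0, 0, 0, 0]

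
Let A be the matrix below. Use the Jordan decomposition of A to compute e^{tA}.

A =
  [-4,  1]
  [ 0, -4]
e^{tA} =
  [exp(-4*t), t*exp(-4*t)]
  [0, exp(-4*t)]

Strategy: write A = P · J · P⁻¹ where J is a Jordan canonical form, so e^{tA} = P · e^{tJ} · P⁻¹, and e^{tJ} can be computed block-by-block.

A has Jordan form
J =
  [-4,  1]
  [ 0, -4]
(up to reordering of blocks).

Per-block formulas:
  For a 2×2 Jordan block J_2(-4): exp(t · J_2(-4)) = e^(-4t)·(I + t·N), where N is the 2×2 nilpotent shift.

After assembling e^{tJ} and conjugating by P, we get:

e^{tA} =
  [exp(-4*t), t*exp(-4*t)]
  [0, exp(-4*t)]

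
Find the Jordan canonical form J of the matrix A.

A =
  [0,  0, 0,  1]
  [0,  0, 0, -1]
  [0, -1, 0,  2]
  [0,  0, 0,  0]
J_3(0) ⊕ J_1(0)

The characteristic polynomial is
  det(x·I − A) = x^4

Eigenvalues and multiplicities (the geometric multiplicity of λ is n − rank(A − λI), which equals the number of Jordan blocks for λ):
  λ = 0: algebraic multiplicity = 4, geometric multiplicity = 2

Determining the block sizes for each eigenvalue:
  λ = 0: with am = 4 and gm = 2, the partition is not yet determined (e.g. several partitions of 4 into 2 parts exist). Let N = A − (0)·I. Computing rank(N^1) = 2, rank(N^2) = 1, rank(N^3) = 0; the number of blocks of size ≥ j is rank(N^{j−1}) − rank(N^j), giving [2, 1, 1]. So we have 1 block(s) of size 3, 1 block(s) of size 1 → block sizes [3, 1]

Assembling the blocks gives a Jordan form
J =
  [0, 1, 0, 0]
  [0, 0, 1, 0]
  [0, 0, 0, 0]
  [0, 0, 0, 0]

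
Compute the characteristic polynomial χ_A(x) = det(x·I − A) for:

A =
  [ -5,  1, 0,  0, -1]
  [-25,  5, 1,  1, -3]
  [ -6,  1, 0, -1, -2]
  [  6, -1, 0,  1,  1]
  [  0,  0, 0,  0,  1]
x^5 - 2*x^4 + x^3

Expanding det(x·I − A) (e.g. by cofactor expansion or by noting that A is similar to its Jordan form J, which has the same characteristic polynomial as A) gives
  χ_A(x) = x^5 - 2*x^4 + x^3
which factors as x^3*(x - 1)^2. The eigenvalues (with algebraic multiplicities) are λ = 0 with multiplicity 3, λ = 1 with multiplicity 2.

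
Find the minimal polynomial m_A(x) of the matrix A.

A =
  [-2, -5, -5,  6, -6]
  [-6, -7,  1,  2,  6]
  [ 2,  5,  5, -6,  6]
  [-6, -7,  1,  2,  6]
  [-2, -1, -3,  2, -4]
x^4 + 6*x^3 - 32*x

The characteristic polynomial is χ_A(x) = x^2*(x - 2)*(x + 4)^2, so the eigenvalues are known. The minimal polynomial is
  m_A(x) = Π_λ (x − λ)^{k_λ}
where k_λ is the size of the *largest* Jordan block for λ (equivalently, the smallest k with (A − λI)^k v = 0 for every generalised eigenvector v of λ).

  λ = -4: largest Jordan block has size 2, contributing (x + 4)^2
  λ = 0: largest Jordan block has size 1, contributing (x − 0)
  λ = 2: largest Jordan block has size 1, contributing (x − 2)

So m_A(x) = x*(x - 2)*(x + 4)^2 = x^4 + 6*x^3 - 32*x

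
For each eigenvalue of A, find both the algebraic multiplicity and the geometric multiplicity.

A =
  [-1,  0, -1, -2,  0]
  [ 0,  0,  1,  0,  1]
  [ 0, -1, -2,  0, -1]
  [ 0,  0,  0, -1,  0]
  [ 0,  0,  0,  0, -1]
λ = -1: alg = 5, geom = 3

Step 1 — factor the characteristic polynomial to read off the algebraic multiplicities:
  χ_A(x) = (x + 1)^5

Step 2 — compute geometric multiplicities via the rank-nullity identity g(λ) = n − rank(A − λI):
  rank(A − (-1)·I) = 2, so dim ker(A − (-1)·I) = n − 2 = 3

Summary:
  λ = -1: algebraic multiplicity = 5, geometric multiplicity = 3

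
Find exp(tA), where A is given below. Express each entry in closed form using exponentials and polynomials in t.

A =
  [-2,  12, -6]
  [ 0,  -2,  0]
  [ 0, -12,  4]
e^{tA} =
  [exp(-2*t), 2*exp(4*t) - 2*exp(-2*t), -exp(4*t) + exp(-2*t)]
  [0, exp(-2*t), 0]
  [0, -2*exp(4*t) + 2*exp(-2*t), exp(4*t)]

Strategy: write A = P · J · P⁻¹ where J is a Jordan canonical form, so e^{tA} = P · e^{tJ} · P⁻¹, and e^{tJ} can be computed block-by-block.

A has Jordan form
J =
  [-2,  0, 0]
  [ 0, -2, 0]
  [ 0,  0, 4]
(up to reordering of blocks).

Per-block formulas:
  For a 1×1 block at λ = -2: exp(t · [-2]) = [e^(-2t)].
  For a 1×1 block at λ = 4: exp(t · [4]) = [e^(4t)].

After assembling e^{tJ} and conjugating by P, we get:

e^{tA} =
  [exp(-2*t), 2*exp(4*t) - 2*exp(-2*t), -exp(4*t) + exp(-2*t)]
  [0, exp(-2*t), 0]
  [0, -2*exp(4*t) + 2*exp(-2*t), exp(4*t)]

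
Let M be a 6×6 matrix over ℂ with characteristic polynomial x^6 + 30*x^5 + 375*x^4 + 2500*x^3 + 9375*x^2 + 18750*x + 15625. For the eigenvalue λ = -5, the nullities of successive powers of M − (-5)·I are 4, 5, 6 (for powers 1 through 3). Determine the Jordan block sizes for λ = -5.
Block sizes for λ = -5: [3, 1, 1, 1]

From the dimensions of kernels of powers, the number of Jordan blocks of size at least j is d_j − d_{j−1} where d_j = dim ker(N^j) (with d_0 = 0). Computing the differences gives [4, 1, 1].
The number of blocks of size exactly k is (#blocks of size ≥ k) − (#blocks of size ≥ k + 1), so the partition is: 3 block(s) of size 1, 1 block(s) of size 3.
In nonincreasing order the block sizes are [3, 1, 1, 1].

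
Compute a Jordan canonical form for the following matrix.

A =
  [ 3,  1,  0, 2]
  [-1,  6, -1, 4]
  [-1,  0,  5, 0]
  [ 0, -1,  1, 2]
J_3(4) ⊕ J_1(4)

The characteristic polynomial is
  det(x·I − A) = x^4 - 16*x^3 + 96*x^2 - 256*x + 256 = (x - 4)^4

Eigenvalues and multiplicities (the geometric multiplicity of λ is n − rank(A − λI), which equals the number of Jordan blocks for λ):
  λ = 4: algebraic multiplicity = 4, geometric multiplicity = 2

Determining the block sizes for each eigenvalue:
  λ = 4: with am = 4 and gm = 2, the partition is not yet determined (e.g. several partitions of 4 into 2 parts exist). Let N = A − (4)·I. Computing rank(N^1) = 2, rank(N^2) = 1, rank(N^3) = 0; the number of blocks of size ≥ j is rank(N^{j−1}) − rank(N^j), giving [2, 1, 1]. So we have 1 block(s) of size 3, 1 block(s) of size 1 → block sizes [3, 1]

Assembling the blocks gives a Jordan form
J =
  [4, 1, 0, 0]
  [0, 4, 1, 0]
  [0, 0, 4, 0]
  [0, 0, 0, 4]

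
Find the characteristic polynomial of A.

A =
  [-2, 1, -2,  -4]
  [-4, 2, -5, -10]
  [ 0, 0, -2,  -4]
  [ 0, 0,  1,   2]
x^4

Expanding det(x·I − A) (e.g. by cofactor expansion or by noting that A is similar to its Jordan form J, which has the same characteristic polynomial as A) gives
  χ_A(x) = x^4
which factors as x^4. The eigenvalues (with algebraic multiplicities) are λ = 0 with multiplicity 4.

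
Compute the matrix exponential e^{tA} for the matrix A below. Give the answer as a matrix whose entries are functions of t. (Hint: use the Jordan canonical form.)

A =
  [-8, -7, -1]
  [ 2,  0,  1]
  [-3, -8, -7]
e^{tA} =
  [-t^2*exp(-5*t) - 3*t*exp(-5*t) + exp(-5*t), -3*t^2*exp(-5*t) - 7*t*exp(-5*t), -t^2*exp(-5*t) - t*exp(-5*t)]
  [t^2*exp(-5*t)/2 + 2*t*exp(-5*t), 3*t^2*exp(-5*t)/2 + 5*t*exp(-5*t) + exp(-5*t), t^2*exp(-5*t)/2 + t*exp(-5*t)]
  [-t^2*exp(-5*t)/2 - 3*t*exp(-5*t), -3*t^2*exp(-5*t)/2 - 8*t*exp(-5*t), -t^2*exp(-5*t)/2 - 2*t*exp(-5*t) + exp(-5*t)]

Strategy: write A = P · J · P⁻¹ where J is a Jordan canonical form, so e^{tA} = P · e^{tJ} · P⁻¹, and e^{tJ} can be computed block-by-block.

A has Jordan form
J =
  [-5,  1,  0]
  [ 0, -5,  1]
  [ 0,  0, -5]
(up to reordering of blocks).

Per-block formulas:
  For a 3×3 Jordan block J_3(-5): exp(t · J_3(-5)) = e^(-5t)·(I + t·N + (t^2/2)·N^2), where N is the 3×3 nilpotent shift.

After assembling e^{tJ} and conjugating by P, we get:

e^{tA} =
  [-t^2*exp(-5*t) - 3*t*exp(-5*t) + exp(-5*t), -3*t^2*exp(-5*t) - 7*t*exp(-5*t), -t^2*exp(-5*t) - t*exp(-5*t)]
  [t^2*exp(-5*t)/2 + 2*t*exp(-5*t), 3*t^2*exp(-5*t)/2 + 5*t*exp(-5*t) + exp(-5*t), t^2*exp(-5*t)/2 + t*exp(-5*t)]
  [-t^2*exp(-5*t)/2 - 3*t*exp(-5*t), -3*t^2*exp(-5*t)/2 - 8*t*exp(-5*t), -t^2*exp(-5*t)/2 - 2*t*exp(-5*t) + exp(-5*t)]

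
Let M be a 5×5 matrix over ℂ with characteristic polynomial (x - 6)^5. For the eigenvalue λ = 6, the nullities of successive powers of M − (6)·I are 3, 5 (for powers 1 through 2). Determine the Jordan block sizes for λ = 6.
Block sizes for λ = 6: [2, 2, 1]

From the dimensions of kernels of powers, the number of Jordan blocks of size at least j is d_j − d_{j−1} where d_j = dim ker(N^j) (with d_0 = 0). Computing the differences gives [3, 2].
The number of blocks of size exactly k is (#blocks of size ≥ k) − (#blocks of size ≥ k + 1), so the partition is: 1 block(s) of size 1, 2 block(s) of size 2.
In nonincreasing order the block sizes are [2, 2, 1].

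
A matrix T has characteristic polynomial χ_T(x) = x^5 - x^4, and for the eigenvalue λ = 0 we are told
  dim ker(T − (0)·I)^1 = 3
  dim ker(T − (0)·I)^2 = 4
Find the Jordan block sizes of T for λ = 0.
Block sizes for λ = 0: [2, 1, 1]

From the dimensions of kernels of powers, the number of Jordan blocks of size at least j is d_j − d_{j−1} where d_j = dim ker(N^j) (with d_0 = 0). Computing the differences gives [3, 1].
The number of blocks of size exactly k is (#blocks of size ≥ k) − (#blocks of size ≥ k + 1), so the partition is: 2 block(s) of size 1, 1 block(s) of size 2.
In nonincreasing order the block sizes are [2, 1, 1].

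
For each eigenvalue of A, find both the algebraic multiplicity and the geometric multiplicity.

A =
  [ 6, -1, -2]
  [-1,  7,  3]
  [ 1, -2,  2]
λ = 5: alg = 3, geom = 1

Step 1 — factor the characteristic polynomial to read off the algebraic multiplicities:
  χ_A(x) = (x - 5)^3

Step 2 — compute geometric multiplicities via the rank-nullity identity g(λ) = n − rank(A − λI):
  rank(A − (5)·I) = 2, so dim ker(A − (5)·I) = n − 2 = 1

Summary:
  λ = 5: algebraic multiplicity = 3, geometric multiplicity = 1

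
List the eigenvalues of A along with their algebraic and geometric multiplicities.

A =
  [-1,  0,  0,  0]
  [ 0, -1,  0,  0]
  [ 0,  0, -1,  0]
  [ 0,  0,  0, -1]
λ = -1: alg = 4, geom = 4

Step 1 — factor the characteristic polynomial to read off the algebraic multiplicities:
  χ_A(x) = (x + 1)^4

Step 2 — compute geometric multiplicities via the rank-nullity identity g(λ) = n − rank(A − λI):
  rank(A − (-1)·I) = 0, so dim ker(A − (-1)·I) = n − 0 = 4

Summary:
  λ = -1: algebraic multiplicity = 4, geometric multiplicity = 4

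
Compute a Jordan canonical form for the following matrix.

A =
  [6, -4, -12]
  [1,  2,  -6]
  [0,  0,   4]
J_2(4) ⊕ J_1(4)

The characteristic polynomial is
  det(x·I − A) = x^3 - 12*x^2 + 48*x - 64 = (x - 4)^3

Eigenvalues and multiplicities (the geometric multiplicity of λ is n − rank(A − λI), which equals the number of Jordan blocks for λ):
  λ = 4: algebraic multiplicity = 3, geometric multiplicity = 2

Determining the block sizes for each eigenvalue:
  λ = 4: 2 blocks summing to 3 forces exactly one block of size 2 and the rest size 1 → block sizes [2, 1]

Assembling the blocks gives a Jordan form
J =
  [4, 1, 0]
  [0, 4, 0]
  [0, 0, 4]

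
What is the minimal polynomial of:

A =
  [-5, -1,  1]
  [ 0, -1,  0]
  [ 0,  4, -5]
x^3 + 11*x^2 + 35*x + 25

The characteristic polynomial is χ_A(x) = (x + 1)*(x + 5)^2, so the eigenvalues are known. The minimal polynomial is
  m_A(x) = Π_λ (x − λ)^{k_λ}
where k_λ is the size of the *largest* Jordan block for λ (equivalently, the smallest k with (A − λI)^k v = 0 for every generalised eigenvector v of λ).

  λ = -5: largest Jordan block has size 2, contributing (x + 5)^2
  λ = -1: largest Jordan block has size 1, contributing (x + 1)

So m_A(x) = (x + 1)*(x + 5)^2 = x^3 + 11*x^2 + 35*x + 25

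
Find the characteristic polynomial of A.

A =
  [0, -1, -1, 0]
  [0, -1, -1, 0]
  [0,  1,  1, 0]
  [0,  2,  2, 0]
x^4

Expanding det(x·I − A) (e.g. by cofactor expansion or by noting that A is similar to its Jordan form J, which has the same characteristic polynomial as A) gives
  χ_A(x) = x^4
which factors as x^4. The eigenvalues (with algebraic multiplicities) are λ = 0 with multiplicity 4.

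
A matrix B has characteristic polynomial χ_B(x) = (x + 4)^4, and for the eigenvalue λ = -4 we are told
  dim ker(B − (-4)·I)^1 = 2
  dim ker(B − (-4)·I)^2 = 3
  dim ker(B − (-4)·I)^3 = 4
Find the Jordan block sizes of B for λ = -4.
Block sizes for λ = -4: [3, 1]

From the dimensions of kernels of powers, the number of Jordan blocks of size at least j is d_j − d_{j−1} where d_j = dim ker(N^j) (with d_0 = 0). Computing the differences gives [2, 1, 1].
The number of blocks of size exactly k is (#blocks of size ≥ k) − (#blocks of size ≥ k + 1), so the partition is: 1 block(s) of size 1, 1 block(s) of size 3.
In nonincreasing order the block sizes are [3, 1].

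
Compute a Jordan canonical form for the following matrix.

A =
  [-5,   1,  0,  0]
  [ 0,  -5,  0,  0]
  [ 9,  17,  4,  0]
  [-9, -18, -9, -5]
J_2(-5) ⊕ J_1(-5) ⊕ J_1(4)

The characteristic polynomial is
  det(x·I − A) = x^4 + 11*x^3 + 15*x^2 - 175*x - 500 = (x - 4)*(x + 5)^3

Eigenvalues and multiplicities (the geometric multiplicity of λ is n − rank(A − λI), which equals the number of Jordan blocks for λ):
  λ = -5: algebraic multiplicity = 3, geometric multiplicity = 2
  λ = 4: algebraic multiplicity = 1, geometric multiplicity = 1

Determining the block sizes for each eigenvalue:
  λ = -5: 2 blocks summing to 3 forces exactly one block of size 2 and the rest size 1 → block sizes [2, 1]
  λ = 4: one block (gm = 1), so the single block has size am = 1 → block sizes [1]

Assembling the blocks gives a Jordan form
J =
  [-5,  1,  0, 0]
  [ 0, -5,  0, 0]
  [ 0,  0, -5, 0]
  [ 0,  0,  0, 4]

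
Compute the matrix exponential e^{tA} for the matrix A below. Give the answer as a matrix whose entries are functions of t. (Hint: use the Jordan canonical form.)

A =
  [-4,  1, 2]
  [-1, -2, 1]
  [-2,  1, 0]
e^{tA} =
  [-t^2*exp(-2*t)/2 - 2*t*exp(-2*t) + exp(-2*t), t*exp(-2*t), t^2*exp(-2*t)/2 + 2*t*exp(-2*t)]
  [-t*exp(-2*t), exp(-2*t), t*exp(-2*t)]
  [-t^2*exp(-2*t)/2 - 2*t*exp(-2*t), t*exp(-2*t), t^2*exp(-2*t)/2 + 2*t*exp(-2*t) + exp(-2*t)]

Strategy: write A = P · J · P⁻¹ where J is a Jordan canonical form, so e^{tA} = P · e^{tJ} · P⁻¹, and e^{tJ} can be computed block-by-block.

A has Jordan form
J =
  [-2,  1,  0]
  [ 0, -2,  1]
  [ 0,  0, -2]
(up to reordering of blocks).

Per-block formulas:
  For a 3×3 Jordan block J_3(-2): exp(t · J_3(-2)) = e^(-2t)·(I + t·N + (t^2/2)·N^2), where N is the 3×3 nilpotent shift.

After assembling e^{tJ} and conjugating by P, we get:

e^{tA} =
  [-t^2*exp(-2*t)/2 - 2*t*exp(-2*t) + exp(-2*t), t*exp(-2*t), t^2*exp(-2*t)/2 + 2*t*exp(-2*t)]
  [-t*exp(-2*t), exp(-2*t), t*exp(-2*t)]
  [-t^2*exp(-2*t)/2 - 2*t*exp(-2*t), t*exp(-2*t), t^2*exp(-2*t)/2 + 2*t*exp(-2*t) + exp(-2*t)]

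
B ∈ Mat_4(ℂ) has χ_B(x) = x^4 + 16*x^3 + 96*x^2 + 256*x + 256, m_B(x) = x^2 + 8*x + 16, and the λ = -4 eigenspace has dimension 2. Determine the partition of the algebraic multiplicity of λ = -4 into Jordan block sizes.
Block sizes for λ = -4: [2, 2]

Step 1 — from the characteristic polynomial, algebraic multiplicity of λ = -4 is 4. From dim ker(B − (-4)·I) = 2, there are exactly 2 Jordan blocks for λ = -4.
Step 2 — from the minimal polynomial, the factor (x + 4)^2 tells us the largest block for λ = -4 has size 2.
Step 3 — with total size 4, 2 blocks, and largest block 2, the block sizes (in nonincreasing order) are [2, 2].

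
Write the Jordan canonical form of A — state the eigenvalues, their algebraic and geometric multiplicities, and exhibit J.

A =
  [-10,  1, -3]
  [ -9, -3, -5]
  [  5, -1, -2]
J_3(-5)

The characteristic polynomial is
  det(x·I − A) = x^3 + 15*x^2 + 75*x + 125 = (x + 5)^3

Eigenvalues and multiplicities (the geometric multiplicity of λ is n − rank(A − λI), which equals the number of Jordan blocks for λ):
  λ = -5: algebraic multiplicity = 3, geometric multiplicity = 1

Determining the block sizes for each eigenvalue:
  λ = -5: one block (gm = 1), so the single block has size am = 3 → block sizes [3]

Assembling the blocks gives a Jordan form
J =
  [-5,  1,  0]
  [ 0, -5,  1]
  [ 0,  0, -5]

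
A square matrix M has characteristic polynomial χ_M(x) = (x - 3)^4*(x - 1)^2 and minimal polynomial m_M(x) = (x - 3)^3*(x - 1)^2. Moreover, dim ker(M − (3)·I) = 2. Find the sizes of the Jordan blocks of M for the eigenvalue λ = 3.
Block sizes for λ = 3: [3, 1]

Step 1 — from the characteristic polynomial, algebraic multiplicity of λ = 3 is 4. From dim ker(M − (3)·I) = 2, there are exactly 2 Jordan blocks for λ = 3.
Step 2 — from the minimal polynomial, the factor (x − 3)^3 tells us the largest block for λ = 3 has size 3.
Step 3 — with total size 4, 2 blocks, and largest block 3, the block sizes (in nonincreasing order) are [3, 1].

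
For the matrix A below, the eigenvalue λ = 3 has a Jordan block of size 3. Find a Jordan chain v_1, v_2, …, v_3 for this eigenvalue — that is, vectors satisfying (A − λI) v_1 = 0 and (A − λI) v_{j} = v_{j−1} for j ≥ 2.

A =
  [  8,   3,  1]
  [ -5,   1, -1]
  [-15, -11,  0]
A Jordan chain for λ = 3 of length 3:
v_1 = (-5, 0, 25)ᵀ
v_2 = (5, -5, -15)ᵀ
v_3 = (1, 0, 0)ᵀ

Let N = A − (3)·I. We want v_3 with N^3 v_3 = 0 but N^2 v_3 ≠ 0; then v_{j-1} := N · v_j for j = 3, …, 2.

Pick v_3 = (1, 0, 0)ᵀ.
Then v_2 = N · v_3 = (5, -5, -15)ᵀ.
Then v_1 = N · v_2 = (-5, 0, 25)ᵀ.

Sanity check: (A − (3)·I) v_1 = (0, 0, 0)ᵀ = 0. ✓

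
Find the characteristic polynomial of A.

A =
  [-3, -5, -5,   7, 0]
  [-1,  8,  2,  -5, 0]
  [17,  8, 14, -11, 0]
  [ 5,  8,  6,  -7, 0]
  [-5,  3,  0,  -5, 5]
x^5 - 17*x^4 + 108*x^3 - 304*x^2 + 320*x

Expanding det(x·I − A) (e.g. by cofactor expansion or by noting that A is similar to its Jordan form J, which has the same characteristic polynomial as A) gives
  χ_A(x) = x^5 - 17*x^4 + 108*x^3 - 304*x^2 + 320*x
which factors as x*(x - 5)*(x - 4)^3. The eigenvalues (with algebraic multiplicities) are λ = 0 with multiplicity 1, λ = 4 with multiplicity 3, λ = 5 with multiplicity 1.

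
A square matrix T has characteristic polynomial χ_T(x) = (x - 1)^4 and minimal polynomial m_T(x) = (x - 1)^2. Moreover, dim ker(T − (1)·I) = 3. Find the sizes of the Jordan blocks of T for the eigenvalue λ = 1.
Block sizes for λ = 1: [2, 1, 1]

Step 1 — from the characteristic polynomial, algebraic multiplicity of λ = 1 is 4. From dim ker(T − (1)·I) = 3, there are exactly 3 Jordan blocks for λ = 1.
Step 2 — from the minimal polynomial, the factor (x − 1)^2 tells us the largest block for λ = 1 has size 2.
Step 3 — with total size 4, 3 blocks, and largest block 2, the block sizes (in nonincreasing order) are [2, 1, 1].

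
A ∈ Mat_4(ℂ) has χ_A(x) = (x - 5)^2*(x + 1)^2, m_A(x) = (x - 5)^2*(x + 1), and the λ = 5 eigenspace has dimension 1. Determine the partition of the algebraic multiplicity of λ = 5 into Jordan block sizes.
Block sizes for λ = 5: [2]

Step 1 — from the characteristic polynomial, algebraic multiplicity of λ = 5 is 2. From dim ker(A − (5)·I) = 1, there are exactly 1 Jordan blocks for λ = 5.
Step 2 — from the minimal polynomial, the factor (x − 5)^2 tells us the largest block for λ = 5 has size 2.
Step 3 — with total size 2, 1 blocks, and largest block 2, the block sizes (in nonincreasing order) are [2].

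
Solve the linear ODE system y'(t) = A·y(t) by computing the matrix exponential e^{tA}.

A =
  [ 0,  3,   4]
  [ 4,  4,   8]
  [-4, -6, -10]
e^{tA} =
  [2*t*exp(-2*t) + exp(-2*t), 3*t*exp(-2*t), 4*t*exp(-2*t)]
  [4*t*exp(-2*t), 6*t*exp(-2*t) + exp(-2*t), 8*t*exp(-2*t)]
  [-4*t*exp(-2*t), -6*t*exp(-2*t), -8*t*exp(-2*t) + exp(-2*t)]

Strategy: write A = P · J · P⁻¹ where J is a Jordan canonical form, so e^{tA} = P · e^{tJ} · P⁻¹, and e^{tJ} can be computed block-by-block.

A has Jordan form
J =
  [-2,  1,  0]
  [ 0, -2,  0]
  [ 0,  0, -2]
(up to reordering of blocks).

Per-block formulas:
  For a 1×1 block at λ = -2: exp(t · [-2]) = [e^(-2t)].
  For a 2×2 Jordan block J_2(-2): exp(t · J_2(-2)) = e^(-2t)·(I + t·N), where N is the 2×2 nilpotent shift.

After assembling e^{tJ} and conjugating by P, we get:

e^{tA} =
  [2*t*exp(-2*t) + exp(-2*t), 3*t*exp(-2*t), 4*t*exp(-2*t)]
  [4*t*exp(-2*t), 6*t*exp(-2*t) + exp(-2*t), 8*t*exp(-2*t)]
  [-4*t*exp(-2*t), -6*t*exp(-2*t), -8*t*exp(-2*t) + exp(-2*t)]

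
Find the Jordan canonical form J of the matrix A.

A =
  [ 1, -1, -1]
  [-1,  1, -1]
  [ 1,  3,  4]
J_3(2)

The characteristic polynomial is
  det(x·I − A) = x^3 - 6*x^2 + 12*x - 8 = (x - 2)^3

Eigenvalues and multiplicities (the geometric multiplicity of λ is n − rank(A − λI), which equals the number of Jordan blocks for λ):
  λ = 2: algebraic multiplicity = 3, geometric multiplicity = 1

Determining the block sizes for each eigenvalue:
  λ = 2: one block (gm = 1), so the single block has size am = 3 → block sizes [3]

Assembling the blocks gives a Jordan form
J =
  [2, 1, 0]
  [0, 2, 1]
  [0, 0, 2]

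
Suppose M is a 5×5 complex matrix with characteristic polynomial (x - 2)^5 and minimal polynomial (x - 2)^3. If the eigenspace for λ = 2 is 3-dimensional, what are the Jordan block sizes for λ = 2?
Block sizes for λ = 2: [3, 1, 1]

Step 1 — from the characteristic polynomial, algebraic multiplicity of λ = 2 is 5. From dim ker(M − (2)·I) = 3, there are exactly 3 Jordan blocks for λ = 2.
Step 2 — from the minimal polynomial, the factor (x − 2)^3 tells us the largest block for λ = 2 has size 3.
Step 3 — with total size 5, 3 blocks, and largest block 3, the block sizes (in nonincreasing order) are [3, 1, 1].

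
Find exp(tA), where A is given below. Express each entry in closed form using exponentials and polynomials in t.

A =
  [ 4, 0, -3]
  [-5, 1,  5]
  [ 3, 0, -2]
e^{tA} =
  [3*t*exp(t) + exp(t), 0, -3*t*exp(t)]
  [-5*t*exp(t), exp(t), 5*t*exp(t)]
  [3*t*exp(t), 0, -3*t*exp(t) + exp(t)]

Strategy: write A = P · J · P⁻¹ where J is a Jordan canonical form, so e^{tA} = P · e^{tJ} · P⁻¹, and e^{tJ} can be computed block-by-block.

A has Jordan form
J =
  [1, 1, 0]
  [0, 1, 0]
  [0, 0, 1]
(up to reordering of blocks).

Per-block formulas:
  For a 2×2 Jordan block J_2(1): exp(t · J_2(1)) = e^(1t)·(I + t·N), where N is the 2×2 nilpotent shift.
  For a 1×1 block at λ = 1: exp(t · [1]) = [e^(1t)].

After assembling e^{tJ} and conjugating by P, we get:

e^{tA} =
  [3*t*exp(t) + exp(t), 0, -3*t*exp(t)]
  [-5*t*exp(t), exp(t), 5*t*exp(t)]
  [3*t*exp(t), 0, -3*t*exp(t) + exp(t)]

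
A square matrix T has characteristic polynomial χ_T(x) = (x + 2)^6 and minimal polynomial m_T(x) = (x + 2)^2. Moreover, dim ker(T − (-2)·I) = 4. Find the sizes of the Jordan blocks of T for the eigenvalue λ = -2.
Block sizes for λ = -2: [2, 2, 1, 1]

Step 1 — from the characteristic polynomial, algebraic multiplicity of λ = -2 is 6. From dim ker(T − (-2)·I) = 4, there are exactly 4 Jordan blocks for λ = -2.
Step 2 — from the minimal polynomial, the factor (x + 2)^2 tells us the largest block for λ = -2 has size 2.
Step 3 — with total size 6, 4 blocks, and largest block 2, the block sizes (in nonincreasing order) are [2, 2, 1, 1].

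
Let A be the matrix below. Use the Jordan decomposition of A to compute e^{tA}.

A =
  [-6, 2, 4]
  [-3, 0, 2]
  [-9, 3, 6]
e^{tA} =
  [-3*t^2 - 6*t + 1, 2*t, 2*t^2 + 4*t]
  [-3*t, 1, 2*t]
  [-9*t^2/2 - 9*t, 3*t, 3*t^2 + 6*t + 1]

Strategy: write A = P · J · P⁻¹ where J is a Jordan canonical form, so e^{tA} = P · e^{tJ} · P⁻¹, and e^{tJ} can be computed block-by-block.

A has Jordan form
J =
  [0, 1, 0]
  [0, 0, 1]
  [0, 0, 0]
(up to reordering of blocks).

Per-block formulas:
  For a 3×3 Jordan block J_3(0): exp(t · J_3(0)) = e^(0t)·(I + t·N + (t^2/2)·N^2), where N is the 3×3 nilpotent shift.

After assembling e^{tJ} and conjugating by P, we get:

e^{tA} =
  [-3*t^2 - 6*t + 1, 2*t, 2*t^2 + 4*t]
  [-3*t, 1, 2*t]
  [-9*t^2/2 - 9*t, 3*t, 3*t^2 + 6*t + 1]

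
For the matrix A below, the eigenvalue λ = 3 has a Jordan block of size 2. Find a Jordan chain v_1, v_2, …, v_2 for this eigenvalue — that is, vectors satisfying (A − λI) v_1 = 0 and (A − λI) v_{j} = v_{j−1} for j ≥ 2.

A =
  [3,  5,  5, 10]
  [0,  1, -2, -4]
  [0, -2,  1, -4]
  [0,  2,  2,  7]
A Jordan chain for λ = 3 of length 2:
v_1 = (5, -2, -2, 2)ᵀ
v_2 = (0, 1, 0, 0)ᵀ

Let N = A − (3)·I. We want v_2 with N^2 v_2 = 0 but N^1 v_2 ≠ 0; then v_{j-1} := N · v_j for j = 2, …, 2.

Pick v_2 = (0, 1, 0, 0)ᵀ.
Then v_1 = N · v_2 = (5, -2, -2, 2)ᵀ.

Sanity check: (A − (3)·I) v_1 = (0, 0, 0, 0)ᵀ = 0. ✓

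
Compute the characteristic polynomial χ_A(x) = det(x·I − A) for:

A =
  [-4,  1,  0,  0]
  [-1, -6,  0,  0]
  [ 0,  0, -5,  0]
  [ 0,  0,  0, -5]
x^4 + 20*x^3 + 150*x^2 + 500*x + 625

Expanding det(x·I − A) (e.g. by cofactor expansion or by noting that A is similar to its Jordan form J, which has the same characteristic polynomial as A) gives
  χ_A(x) = x^4 + 20*x^3 + 150*x^2 + 500*x + 625
which factors as (x + 5)^4. The eigenvalues (with algebraic multiplicities) are λ = -5 with multiplicity 4.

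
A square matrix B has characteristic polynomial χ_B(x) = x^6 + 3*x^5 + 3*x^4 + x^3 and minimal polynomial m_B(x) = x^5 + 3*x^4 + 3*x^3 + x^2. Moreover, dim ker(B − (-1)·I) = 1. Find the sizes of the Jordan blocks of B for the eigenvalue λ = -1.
Block sizes for λ = -1: [3]

Step 1 — from the characteristic polynomial, algebraic multiplicity of λ = -1 is 3. From dim ker(B − (-1)·I) = 1, there are exactly 1 Jordan blocks for λ = -1.
Step 2 — from the minimal polynomial, the factor (x + 1)^3 tells us the largest block for λ = -1 has size 3.
Step 3 — with total size 3, 1 blocks, and largest block 3, the block sizes (in nonincreasing order) are [3].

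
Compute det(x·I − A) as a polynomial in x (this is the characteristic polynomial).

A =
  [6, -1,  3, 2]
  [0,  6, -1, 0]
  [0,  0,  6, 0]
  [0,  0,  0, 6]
x^4 - 24*x^3 + 216*x^2 - 864*x + 1296

Expanding det(x·I − A) (e.g. by cofactor expansion or by noting that A is similar to its Jordan form J, which has the same characteristic polynomial as A) gives
  χ_A(x) = x^4 - 24*x^3 + 216*x^2 - 864*x + 1296
which factors as (x - 6)^4. The eigenvalues (with algebraic multiplicities) are λ = 6 with multiplicity 4.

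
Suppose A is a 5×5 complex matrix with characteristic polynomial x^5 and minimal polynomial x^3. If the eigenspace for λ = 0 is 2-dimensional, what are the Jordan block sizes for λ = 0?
Block sizes for λ = 0: [3, 2]

Step 1 — from the characteristic polynomial, algebraic multiplicity of λ = 0 is 5. From dim ker(A − (0)·I) = 2, there are exactly 2 Jordan blocks for λ = 0.
Step 2 — from the minimal polynomial, the factor (x − 0)^3 tells us the largest block for λ = 0 has size 3.
Step 3 — with total size 5, 2 blocks, and largest block 3, the block sizes (in nonincreasing order) are [3, 2].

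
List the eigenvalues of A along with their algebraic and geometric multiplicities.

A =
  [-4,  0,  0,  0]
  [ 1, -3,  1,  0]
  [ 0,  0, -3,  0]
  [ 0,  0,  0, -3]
λ = -4: alg = 1, geom = 1; λ = -3: alg = 3, geom = 2

Step 1 — factor the characteristic polynomial to read off the algebraic multiplicities:
  χ_A(x) = (x + 3)^3*(x + 4)

Step 2 — compute geometric multiplicities via the rank-nullity identity g(λ) = n − rank(A − λI):
  rank(A − (-4)·I) = 3, so dim ker(A − (-4)·I) = n − 3 = 1
  rank(A − (-3)·I) = 2, so dim ker(A − (-3)·I) = n − 2 = 2

Summary:
  λ = -4: algebraic multiplicity = 1, geometric multiplicity = 1
  λ = -3: algebraic multiplicity = 3, geometric multiplicity = 2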